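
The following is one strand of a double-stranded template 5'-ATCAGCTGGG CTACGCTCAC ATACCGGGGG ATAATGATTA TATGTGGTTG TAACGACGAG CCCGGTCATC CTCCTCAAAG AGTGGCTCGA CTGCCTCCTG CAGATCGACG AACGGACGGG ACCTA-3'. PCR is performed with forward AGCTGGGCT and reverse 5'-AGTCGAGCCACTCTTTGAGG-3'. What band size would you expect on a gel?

Scanning the template, AGCTGGGCT occurs at positions 4–12; this primer anneals to the bottom strand there with its 3' end pointing downstream.
Taking the reverse complement of AGTCGAGCCACTCTTTGAGG gives CCTCAAAGAGTGGCTCGACT, found at positions 73–92 on the template; the primer anneals here to the top strand with its 3' end pointing upstream.
Product length = (reverse-primer end) − (forward-primer start) + 1 = 92 − 4 + 1 = 89 bp.

89 bp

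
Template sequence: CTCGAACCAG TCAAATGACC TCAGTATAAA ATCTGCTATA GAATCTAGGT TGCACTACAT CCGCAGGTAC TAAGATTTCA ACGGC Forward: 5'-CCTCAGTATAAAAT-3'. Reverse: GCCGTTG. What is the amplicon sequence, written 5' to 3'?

Forward primer CCTCAGTATAAAAT is found on the top strand at positions 19–32.
Taking the reverse complement of GCCGTTG gives CAACGGC, found at positions 79–85 on the template; the primer anneals here to the top strand with its 3' end pointing upstream.
The product is the template from position 19 through 85 (67 bp).

5'-CCTCAGTATAAAATCTGCTATAGAATCTAGGTTGCACTACATCCGCAGGTACTAAGATTTCAACGGC-3'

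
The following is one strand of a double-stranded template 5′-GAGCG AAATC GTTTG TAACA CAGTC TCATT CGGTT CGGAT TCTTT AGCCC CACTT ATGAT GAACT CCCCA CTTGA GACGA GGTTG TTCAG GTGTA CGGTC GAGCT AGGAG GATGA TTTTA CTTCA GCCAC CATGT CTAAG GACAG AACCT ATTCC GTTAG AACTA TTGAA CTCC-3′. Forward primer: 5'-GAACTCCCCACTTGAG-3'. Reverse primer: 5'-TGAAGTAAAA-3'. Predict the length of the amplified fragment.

65 bp

Scanning the template, GAACTCCCCACTTGAG occurs at positions 61–76; this primer anneals to the bottom strand there with its 3' end pointing downstream.
Taking the reverse complement of TGAAGTAAAA gives TTTTACTTCA, found at positions 116–125 on the template; the primer anneals here to the top strand with its 3' end pointing upstream.
Amplicon spans positions 61–125: 65 bp.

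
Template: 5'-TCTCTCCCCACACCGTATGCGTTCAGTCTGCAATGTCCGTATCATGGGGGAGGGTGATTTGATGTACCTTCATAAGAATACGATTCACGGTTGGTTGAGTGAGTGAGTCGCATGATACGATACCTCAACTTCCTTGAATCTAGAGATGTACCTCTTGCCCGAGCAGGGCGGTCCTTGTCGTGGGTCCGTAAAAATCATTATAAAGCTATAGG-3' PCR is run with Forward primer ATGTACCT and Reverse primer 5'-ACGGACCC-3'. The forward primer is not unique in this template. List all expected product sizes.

The forward primer ATGTACCT matches the top strand at positions 62–69, 146–153.
The reverse primer's reverse complement is GGGTCCGT, matching at positions 182–189.
Each forward site pairs with the reverse site to give a product ending at position 189: sizes 128, 44 bp.

128 bp, 44 bp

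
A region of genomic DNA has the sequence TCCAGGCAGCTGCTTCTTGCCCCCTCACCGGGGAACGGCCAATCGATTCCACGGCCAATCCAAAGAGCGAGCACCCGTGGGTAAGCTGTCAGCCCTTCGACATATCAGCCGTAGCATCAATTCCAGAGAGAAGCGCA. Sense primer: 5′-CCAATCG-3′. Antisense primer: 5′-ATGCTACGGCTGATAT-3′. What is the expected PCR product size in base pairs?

79 bp

The forward primer matches the template at positions 39–45.
Reverse complement of the reverse primer: ATATCAGCCGTAGCAT. This occurs on the top strand at positions 102–117.
Amplicon spans positions 39–117: 79 bp.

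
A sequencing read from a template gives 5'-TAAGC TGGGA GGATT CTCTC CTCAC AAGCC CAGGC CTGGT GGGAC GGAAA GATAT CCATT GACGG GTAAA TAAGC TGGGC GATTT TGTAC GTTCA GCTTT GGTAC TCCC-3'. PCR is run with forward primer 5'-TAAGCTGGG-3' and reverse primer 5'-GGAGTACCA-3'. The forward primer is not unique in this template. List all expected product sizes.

108 bp, 38 bp

The forward primer TAAGCTGGG matches the top strand at positions 1–9, 71–79.
The reverse primer's reverse complement is TGGTACTCC, matching at positions 100–108.
Each forward site pairs with the reverse site to give a product ending at position 108: sizes 108, 38 bp.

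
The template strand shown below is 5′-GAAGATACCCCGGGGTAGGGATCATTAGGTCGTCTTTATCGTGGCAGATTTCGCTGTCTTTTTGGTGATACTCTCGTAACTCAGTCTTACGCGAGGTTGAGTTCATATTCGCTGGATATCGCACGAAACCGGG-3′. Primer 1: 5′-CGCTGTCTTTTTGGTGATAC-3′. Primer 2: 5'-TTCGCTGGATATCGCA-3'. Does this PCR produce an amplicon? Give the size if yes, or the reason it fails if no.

Primer 1 (CGCTGTCTTTTTGGTGATAC) matches the top strand at positions 52–71 (3' end points downstream).
Primer 2 (TTCGCTGGATATCGCA) also matches the top strand directly, at positions 108–123 — its reverse complement TGCGATATCCAGCGAA is not present.
Both primers anneal to the bottom strand with 3' ends pointing the same way, so neither can prime synthesis back toward the other.

No product — both primers anneal to the same strand and extend in the same direction.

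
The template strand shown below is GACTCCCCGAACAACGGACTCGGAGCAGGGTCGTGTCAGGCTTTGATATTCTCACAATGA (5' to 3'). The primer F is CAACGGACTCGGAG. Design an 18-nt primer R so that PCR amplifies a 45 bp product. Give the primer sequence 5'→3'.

The forward primer binds at positions 12–25, so a 45 bp product ends at position 12 + 45 − 1 = 56.
The reverse primer anneals to the top strand over positions 39–56, i.e. to GGCTTTGATATTCTCACA.
Its sequence written 5'→3' is the reverse complement: TGTGAGAATATCAAAGCC.

5'-TGTGAGAATATCAAAGCC-3'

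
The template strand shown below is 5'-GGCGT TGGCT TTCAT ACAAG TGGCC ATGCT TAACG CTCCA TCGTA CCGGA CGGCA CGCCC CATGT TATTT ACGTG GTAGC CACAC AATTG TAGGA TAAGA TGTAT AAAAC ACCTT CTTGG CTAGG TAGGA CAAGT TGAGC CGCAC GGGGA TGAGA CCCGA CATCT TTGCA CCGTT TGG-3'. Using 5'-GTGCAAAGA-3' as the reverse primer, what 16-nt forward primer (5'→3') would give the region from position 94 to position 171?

5'-GATAAGATGTATAAAA-3'

The reverse primer's reverse complement TCTTTGCAC matches the template at positions 163–171; the product starts at position 94.
The forward primer is identical to the top strand over positions 94–109: GATAAGATGTATAAAA.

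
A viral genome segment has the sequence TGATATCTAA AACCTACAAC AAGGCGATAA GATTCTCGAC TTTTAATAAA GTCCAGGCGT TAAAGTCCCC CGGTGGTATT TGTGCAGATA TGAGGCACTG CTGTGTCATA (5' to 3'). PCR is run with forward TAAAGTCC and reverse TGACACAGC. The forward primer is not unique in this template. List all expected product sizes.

The forward primer TAAAGTCC matches the top strand at positions 47–54, 61–68.
The reverse primer's reverse complement is GCTGTGTCA, matching at positions 100–108.
Each forward site pairs with the reverse site to give a product ending at position 108: sizes 62, 48 bp.

62 bp, 48 bp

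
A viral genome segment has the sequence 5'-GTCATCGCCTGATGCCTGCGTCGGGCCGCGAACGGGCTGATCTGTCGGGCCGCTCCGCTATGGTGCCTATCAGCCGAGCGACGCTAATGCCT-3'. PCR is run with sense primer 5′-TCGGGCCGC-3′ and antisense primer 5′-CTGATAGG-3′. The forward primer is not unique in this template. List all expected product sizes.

The forward primer TCGGGCCGC matches the top strand at positions 21–29, 45–53.
The reverse primer's reverse complement is CCTATCAG, matching at positions 66–73.
Each forward site pairs with the reverse site to give a product ending at position 73: sizes 53, 29 bp.

53 bp, 29 bp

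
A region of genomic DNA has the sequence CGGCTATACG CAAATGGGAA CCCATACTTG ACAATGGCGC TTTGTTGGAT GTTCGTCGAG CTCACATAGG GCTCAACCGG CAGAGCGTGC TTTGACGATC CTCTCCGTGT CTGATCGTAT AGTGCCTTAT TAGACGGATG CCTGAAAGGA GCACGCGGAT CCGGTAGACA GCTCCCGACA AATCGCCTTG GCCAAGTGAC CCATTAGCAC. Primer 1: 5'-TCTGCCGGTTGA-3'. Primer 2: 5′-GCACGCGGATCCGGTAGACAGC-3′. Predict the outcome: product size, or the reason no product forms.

No product — the primers' 3' ends point away from each other.

Primer 1 (TCTGCCGGTTGA) has reverse complement TCAACCGGCAGA, which matches the top strand at positions 73–84; primer 1 anneals to the top strand there with its 3' end pointing upstream toward position 73.
Primer 2 (GCACGCGGATCCGGTAGACAGC) matches the top strand directly at positions 151–172; it anneals to the bottom strand with its 3' end pointing downstream toward position 172.
The 3' ends diverge (primer 1 extends toward position 1, primer 2 toward position 210), so the primers never converge on a shared product.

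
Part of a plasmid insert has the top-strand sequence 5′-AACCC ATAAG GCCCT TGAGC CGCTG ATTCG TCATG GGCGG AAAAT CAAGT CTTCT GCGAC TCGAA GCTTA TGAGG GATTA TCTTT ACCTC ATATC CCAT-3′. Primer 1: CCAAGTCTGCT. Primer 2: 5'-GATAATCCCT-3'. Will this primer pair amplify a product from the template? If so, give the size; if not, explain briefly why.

No product — primer 1 has no binding site in the template.

Primer 1 (CCAAGTCTGCT) does not match the top strand, and its reverse complement AGCAGACTTGG does not match either.
With no annealing site for primer 1, no amplification occurs.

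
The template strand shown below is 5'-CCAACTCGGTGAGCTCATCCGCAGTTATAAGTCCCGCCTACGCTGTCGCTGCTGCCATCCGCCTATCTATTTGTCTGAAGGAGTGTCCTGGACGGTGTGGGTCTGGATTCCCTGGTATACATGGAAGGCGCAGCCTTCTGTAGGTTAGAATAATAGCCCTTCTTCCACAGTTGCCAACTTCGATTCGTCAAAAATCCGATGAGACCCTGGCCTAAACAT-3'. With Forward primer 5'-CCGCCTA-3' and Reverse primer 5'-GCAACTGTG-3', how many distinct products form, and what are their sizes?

The forward primer CCGCCTA matches the top strand at positions 34–40, 59–65.
The reverse primer's reverse complement is CACAGTTGC, matching at positions 166–174.
Each forward site pairs with the reverse site to give a product ending at position 174: sizes 141, 116 bp.

Two products: 141 bp, 116 bp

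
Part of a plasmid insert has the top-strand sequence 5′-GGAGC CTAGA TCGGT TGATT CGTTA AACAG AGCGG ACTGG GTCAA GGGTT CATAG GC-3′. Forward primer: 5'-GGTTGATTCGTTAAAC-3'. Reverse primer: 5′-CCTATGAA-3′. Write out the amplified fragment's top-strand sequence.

5'-GGTTGATTCGTTAAACAGAGCGGACTGGGTCAAGGGTTCATAGG-3'

Forward primer GGTTGATTCGTTAAAC is found on the top strand at positions 13–28.
Reverse complement of the reverse primer: TTCATAGG. This occurs on the top strand at positions 49–56.
The product is the template from position 13 through 56 (44 bp).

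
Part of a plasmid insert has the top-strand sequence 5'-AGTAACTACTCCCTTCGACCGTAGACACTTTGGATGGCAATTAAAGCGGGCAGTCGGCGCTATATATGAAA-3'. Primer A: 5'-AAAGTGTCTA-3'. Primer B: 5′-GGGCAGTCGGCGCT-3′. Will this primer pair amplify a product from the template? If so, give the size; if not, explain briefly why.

Primer A (AAAGTGTCTA) has reverse complement TAGACACTTT, which matches the top strand at positions 22–31; primer A anneals to the top strand there with its 3' end pointing upstream toward position 22.
Primer B (GGGCAGTCGGCGCT) matches the top strand directly at positions 48–61; it anneals to the bottom strand with its 3' end pointing downstream toward position 61.
The 3' ends diverge (primer A extends toward position 1, primer B toward position 71), so the primers never converge on a shared product.

No product — the primers' 3' ends point away from each other.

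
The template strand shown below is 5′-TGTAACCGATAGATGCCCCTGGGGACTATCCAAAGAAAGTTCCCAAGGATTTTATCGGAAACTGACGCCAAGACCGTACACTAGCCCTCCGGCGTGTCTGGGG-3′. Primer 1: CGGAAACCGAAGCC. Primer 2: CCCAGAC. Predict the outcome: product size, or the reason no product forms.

Primer 1 (CGGAAACCGAAGCC) does not match the top strand, and its reverse complement GGCTTCGGTTTCCG does not match either.
With no annealing site for primer 1, no amplification occurs.

No product — primer 1 has no binding site in the template.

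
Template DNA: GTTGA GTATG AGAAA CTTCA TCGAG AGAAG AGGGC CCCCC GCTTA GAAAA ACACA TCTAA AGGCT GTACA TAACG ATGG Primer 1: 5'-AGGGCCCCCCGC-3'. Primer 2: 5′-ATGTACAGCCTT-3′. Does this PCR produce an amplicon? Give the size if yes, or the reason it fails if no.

Yes — a 41 bp product.

Primer 1 (AGGGCCCCCCGC) matches the top strand at positions 31–42; it acts as a forward primer.
Primer 2's reverse complement is AAGGCTGTACAT, matching the top strand at positions 60–71; it acts as a reverse primer.
The 3' ends face each other across positions 31–71, giving a 41 bp product.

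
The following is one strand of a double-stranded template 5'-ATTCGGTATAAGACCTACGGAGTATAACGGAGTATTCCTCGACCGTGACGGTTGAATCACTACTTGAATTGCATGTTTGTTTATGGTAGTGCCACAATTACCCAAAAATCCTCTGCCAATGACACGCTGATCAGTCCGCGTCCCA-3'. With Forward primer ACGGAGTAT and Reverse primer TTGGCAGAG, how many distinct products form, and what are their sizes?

Two products: 103 bp, 93 bp

The forward primer ACGGAGTAT matches the top strand at positions 17–25, 27–35.
The reverse primer's reverse complement is CTCTGCCAA, matching at positions 111–119.
Each forward site pairs with the reverse site to give a product ending at position 119: sizes 103, 93 bp.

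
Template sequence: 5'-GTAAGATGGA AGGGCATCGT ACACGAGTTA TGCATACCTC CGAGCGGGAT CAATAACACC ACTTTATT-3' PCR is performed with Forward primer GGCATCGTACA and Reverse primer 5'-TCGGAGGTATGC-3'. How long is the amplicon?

Forward primer GGCATCGTACA is found on the top strand at positions 13–23.
The reverse primer's reverse complement is GCATACCTCCGA, which matches the template at positions 32–43.
The product runs from position 13 to position 43, so its length is 43 − 13 + 1 = 31 bp.

31 bp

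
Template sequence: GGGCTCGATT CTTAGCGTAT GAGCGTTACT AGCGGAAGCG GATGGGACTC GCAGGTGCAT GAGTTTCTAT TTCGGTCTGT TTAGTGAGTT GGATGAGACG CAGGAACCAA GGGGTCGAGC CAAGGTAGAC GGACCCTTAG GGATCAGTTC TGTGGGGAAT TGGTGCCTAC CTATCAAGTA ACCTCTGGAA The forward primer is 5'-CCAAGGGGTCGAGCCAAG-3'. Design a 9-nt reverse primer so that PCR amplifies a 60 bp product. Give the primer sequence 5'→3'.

5'-GCACCAATT-3'

The forward primer binds at positions 107–124, so a 60 bp product ends at position 107 + 60 − 1 = 166.
The reverse primer anneals to the top strand over positions 158–166, i.e. to AATTGGTGC.
Its sequence written 5'→3' is the reverse complement: GCACCAATT.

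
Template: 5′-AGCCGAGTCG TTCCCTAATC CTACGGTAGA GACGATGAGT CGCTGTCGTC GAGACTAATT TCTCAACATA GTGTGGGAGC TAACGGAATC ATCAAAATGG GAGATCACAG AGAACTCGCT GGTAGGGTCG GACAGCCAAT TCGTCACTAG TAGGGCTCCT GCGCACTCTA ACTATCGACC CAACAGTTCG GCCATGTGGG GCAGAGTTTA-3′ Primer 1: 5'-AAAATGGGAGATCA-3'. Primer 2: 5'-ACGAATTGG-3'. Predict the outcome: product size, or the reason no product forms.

Yes — a 51 bp product.

Primer 1 (AAAATGGGAGATCA) matches the top strand at positions 94–107; it acts as a forward primer.
Primer 2's reverse complement is CCAATTCGT, matching the top strand at positions 136–144; it acts as a reverse primer.
The 3' ends face each other across positions 94–144, giving a 51 bp product.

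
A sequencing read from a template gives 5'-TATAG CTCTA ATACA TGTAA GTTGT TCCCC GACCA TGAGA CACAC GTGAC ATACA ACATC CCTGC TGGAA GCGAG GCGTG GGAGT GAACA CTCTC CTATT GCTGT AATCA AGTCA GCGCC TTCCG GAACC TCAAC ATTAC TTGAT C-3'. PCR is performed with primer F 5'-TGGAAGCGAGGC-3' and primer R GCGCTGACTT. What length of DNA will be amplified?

54 bp

Forward primer TGGAAGCGAGGC is found on the top strand at positions 66–77.
Reverse complement of the reverse primer: AAGTCAGCGC. This occurs on the top strand at positions 110–119.
Product length = (reverse-primer end) − (forward-primer start) + 1 = 119 − 66 + 1 = 54 bp.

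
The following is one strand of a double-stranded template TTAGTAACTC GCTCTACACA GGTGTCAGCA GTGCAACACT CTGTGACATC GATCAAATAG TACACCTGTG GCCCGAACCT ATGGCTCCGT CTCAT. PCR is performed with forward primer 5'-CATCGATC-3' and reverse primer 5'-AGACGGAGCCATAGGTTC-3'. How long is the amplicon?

46 bp

Forward primer CATCGATC is found on the top strand at positions 47–54.
The reverse primer's reverse complement is GAACCTATGGCTCCGTCT, which matches the template at positions 75–92.
The product runs from position 47 to position 92, so its length is 92 − 47 + 1 = 46 bp.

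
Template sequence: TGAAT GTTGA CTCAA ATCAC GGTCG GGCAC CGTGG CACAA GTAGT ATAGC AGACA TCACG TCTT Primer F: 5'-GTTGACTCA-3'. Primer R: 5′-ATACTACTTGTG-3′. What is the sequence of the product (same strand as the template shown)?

Scanning the template, GTTGACTCA occurs at positions 6–14; this primer anneals to the bottom strand there with its 3' end pointing downstream.
Taking the reverse complement of ATACTACTTGTG gives CACAAGTAGTAT, found at positions 36–47 on the template; the primer anneals here to the top strand with its 3' end pointing upstream.
The product is the template from position 6 through 47 (42 bp).

5'-GTTGACTCAAATCACGGTCGGGCACCGTGGCACAAGTAGTAT-3'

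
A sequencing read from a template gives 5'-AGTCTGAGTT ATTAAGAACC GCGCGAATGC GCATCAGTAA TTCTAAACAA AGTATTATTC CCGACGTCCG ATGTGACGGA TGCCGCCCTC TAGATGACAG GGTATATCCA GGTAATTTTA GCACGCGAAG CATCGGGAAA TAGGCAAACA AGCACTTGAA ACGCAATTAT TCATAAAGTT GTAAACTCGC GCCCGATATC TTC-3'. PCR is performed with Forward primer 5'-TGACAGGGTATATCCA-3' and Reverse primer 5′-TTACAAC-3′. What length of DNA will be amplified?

Scanning the template, TGACAGGGTATATCCA occurs at positions 95–110; this primer anneals to the bottom strand there with its 3' end pointing downstream.
Taking the reverse complement of TTACAAC gives GTTGTAA, found at positions 178–184 on the template; the primer anneals here to the top strand with its 3' end pointing upstream.
Amplicon spans positions 95–184: 90 bp.

90 bp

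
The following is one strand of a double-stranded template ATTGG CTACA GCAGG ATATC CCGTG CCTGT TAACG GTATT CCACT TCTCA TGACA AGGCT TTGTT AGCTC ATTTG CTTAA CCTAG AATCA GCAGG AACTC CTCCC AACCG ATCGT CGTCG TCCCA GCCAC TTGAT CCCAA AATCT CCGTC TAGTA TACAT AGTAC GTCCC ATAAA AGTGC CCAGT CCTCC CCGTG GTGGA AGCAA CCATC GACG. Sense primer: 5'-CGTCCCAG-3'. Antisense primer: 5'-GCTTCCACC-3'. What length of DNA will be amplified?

Scanning the template, CGTCCCAG occurs at positions 119–126; this primer anneals to the bottom strand there with its 3' end pointing downstream.
Reverse complement of the reverse primer: GGTGGAAGC. This occurs on the top strand at positions 195–203.
The product runs from position 119 to position 203, so its length is 203 − 119 + 1 = 85 bp.

85 bp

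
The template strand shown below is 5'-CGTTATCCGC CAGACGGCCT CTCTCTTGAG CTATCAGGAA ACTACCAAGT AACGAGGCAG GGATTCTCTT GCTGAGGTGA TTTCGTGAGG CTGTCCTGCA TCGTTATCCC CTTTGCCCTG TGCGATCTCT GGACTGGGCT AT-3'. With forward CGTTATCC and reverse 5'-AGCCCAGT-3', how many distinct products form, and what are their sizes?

The forward primer CGTTATCC matches the top strand at positions 1–8, 102–109.
The reverse primer's reverse complement is ACTGGGCT, matching at positions 133–140.
Each forward site pairs with the reverse site to give a product ending at position 140: sizes 140, 39 bp.

Two products: 140 bp, 39 bp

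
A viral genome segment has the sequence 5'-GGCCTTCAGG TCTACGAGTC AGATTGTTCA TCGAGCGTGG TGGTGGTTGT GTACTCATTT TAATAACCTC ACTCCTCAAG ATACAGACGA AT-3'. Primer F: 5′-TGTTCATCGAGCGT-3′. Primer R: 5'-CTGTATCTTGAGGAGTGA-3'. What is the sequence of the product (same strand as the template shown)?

5'-TGTTCATCGAGCGTGGTGGTGGTTGTGTACTCATTTTAATAACCTCACTCCTCAAGATACAG-3'

The forward primer matches the template at positions 25–38.
Taking the reverse complement of CTGTATCTTGAGGAGTGA gives TCACTCCTCAAGATACAG, found at positions 69–86 on the template; the primer anneals here to the top strand with its 3' end pointing upstream.
The product is the template from position 25 through 86 (62 bp).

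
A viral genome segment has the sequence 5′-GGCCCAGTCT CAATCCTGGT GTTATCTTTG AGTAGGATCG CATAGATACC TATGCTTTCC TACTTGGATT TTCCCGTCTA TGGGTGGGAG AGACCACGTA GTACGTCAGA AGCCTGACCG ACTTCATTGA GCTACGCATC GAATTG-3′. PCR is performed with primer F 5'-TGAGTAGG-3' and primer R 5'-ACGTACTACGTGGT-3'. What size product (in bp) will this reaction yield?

Scanning the template, TGAGTAGG occurs at positions 29–36; this primer anneals to the bottom strand there with its 3' end pointing downstream.
Taking the reverse complement of ACGTACTACGTGGT gives ACCACGTAGTACGT, found at positions 93–106 on the template; the primer anneals here to the top strand with its 3' end pointing upstream.
Amplicon spans positions 29–106: 78 bp.

78 bp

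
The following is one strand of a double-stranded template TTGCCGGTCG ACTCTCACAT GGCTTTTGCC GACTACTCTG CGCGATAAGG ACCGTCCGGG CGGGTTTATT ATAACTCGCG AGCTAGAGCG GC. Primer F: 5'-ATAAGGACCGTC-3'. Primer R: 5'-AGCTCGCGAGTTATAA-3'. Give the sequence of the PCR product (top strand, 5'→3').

The forward primer matches the template at positions 45–56.
Reverse complement of the reverse primer: TTATAACTCGCGAGCT. This occurs on the top strand at positions 69–84.
The product is the template from position 45 through 84 (40 bp).

5'-ATAAGGACCGTCCGGGCGGGTTTATTATAACTCGCGAGCT-3'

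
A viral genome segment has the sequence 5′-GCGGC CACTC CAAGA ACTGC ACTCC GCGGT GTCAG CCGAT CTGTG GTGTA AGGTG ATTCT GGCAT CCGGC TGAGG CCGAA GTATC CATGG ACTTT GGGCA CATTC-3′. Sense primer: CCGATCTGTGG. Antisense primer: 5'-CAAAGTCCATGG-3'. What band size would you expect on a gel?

61 bp

The forward primer matches the template at positions 36–46.
Taking the reverse complement of CAAAGTCCATGG gives CCATGGACTTTG, found at positions 85–96 on the template; the primer anneals here to the top strand with its 3' end pointing upstream.
Product length = (reverse-primer end) − (forward-primer start) + 1 = 96 − 36 + 1 = 61 bp.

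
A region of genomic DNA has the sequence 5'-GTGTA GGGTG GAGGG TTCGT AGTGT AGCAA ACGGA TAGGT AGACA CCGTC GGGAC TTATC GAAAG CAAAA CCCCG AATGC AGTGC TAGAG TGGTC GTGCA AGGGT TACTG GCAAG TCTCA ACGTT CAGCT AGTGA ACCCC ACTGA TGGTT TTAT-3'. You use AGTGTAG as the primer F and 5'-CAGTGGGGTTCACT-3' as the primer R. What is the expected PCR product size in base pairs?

Forward primer AGTGTAG is found on the top strand at positions 21–27.
The reverse primer's reverse complement is AGTGAACCCCACTG, which matches the template at positions 131–144.
The product runs from position 21 to position 144, so its length is 144 − 21 + 1 = 124 bp.

124 bp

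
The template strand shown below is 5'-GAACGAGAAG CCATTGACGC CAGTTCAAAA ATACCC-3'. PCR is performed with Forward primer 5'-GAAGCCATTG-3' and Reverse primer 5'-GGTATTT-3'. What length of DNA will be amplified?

29 bp

Forward primer GAAGCCATTG is found on the top strand at positions 7–16.
Reverse complement of the reverse primer: AAATACC. This occurs on the top strand at positions 29–35.
Product length = (reverse-primer end) − (forward-primer start) + 1 = 35 − 7 + 1 = 29 bp.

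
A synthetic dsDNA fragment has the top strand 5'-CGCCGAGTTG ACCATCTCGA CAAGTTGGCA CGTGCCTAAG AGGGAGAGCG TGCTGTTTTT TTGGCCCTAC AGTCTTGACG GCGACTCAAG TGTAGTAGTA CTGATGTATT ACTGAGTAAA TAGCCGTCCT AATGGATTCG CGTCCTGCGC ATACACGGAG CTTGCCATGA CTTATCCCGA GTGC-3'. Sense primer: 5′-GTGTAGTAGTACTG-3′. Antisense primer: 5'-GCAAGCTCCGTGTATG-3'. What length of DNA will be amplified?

Scanning the template, GTGTAGTAGTACTG occurs at positions 90–103; this primer anneals to the bottom strand there with its 3' end pointing downstream.
Taking the reverse complement of GCAAGCTCCGTGTATG gives CATACACGGAGCTTGC, found at positions 150–165 on the template; the primer anneals here to the top strand with its 3' end pointing upstream.
The product runs from position 90 to position 165, so its length is 165 − 90 + 1 = 76 bp.

76 bp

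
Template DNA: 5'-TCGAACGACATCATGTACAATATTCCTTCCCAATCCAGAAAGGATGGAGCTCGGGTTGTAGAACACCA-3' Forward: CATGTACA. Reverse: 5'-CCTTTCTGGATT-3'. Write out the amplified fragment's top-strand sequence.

The forward primer matches the template at positions 12–19.
The reverse primer's reverse complement is AATCCAGAAAGG, which matches the template at positions 32–43.
The product is the template from position 12 through 43 (32 bp).

5'-CATGTACAATATTCCTTCCCAATCCAGAAAGG-3'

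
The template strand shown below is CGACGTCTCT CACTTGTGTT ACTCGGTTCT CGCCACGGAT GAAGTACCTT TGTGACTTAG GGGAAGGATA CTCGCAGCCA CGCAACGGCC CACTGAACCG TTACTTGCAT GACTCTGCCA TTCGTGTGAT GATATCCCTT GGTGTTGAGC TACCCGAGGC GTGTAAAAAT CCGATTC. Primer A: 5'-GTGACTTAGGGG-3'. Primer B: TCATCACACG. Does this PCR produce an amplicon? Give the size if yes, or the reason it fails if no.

Primer A (GTGACTTAGGGG) matches the top strand at positions 52–63; it acts as a forward primer.
Primer B's reverse complement is CGTGTGATGA, matching the top strand at positions 123–132; it acts as a reverse primer.
The 3' ends face each other across positions 52–132, giving an 81 bp product.

Yes — an 81 bp product.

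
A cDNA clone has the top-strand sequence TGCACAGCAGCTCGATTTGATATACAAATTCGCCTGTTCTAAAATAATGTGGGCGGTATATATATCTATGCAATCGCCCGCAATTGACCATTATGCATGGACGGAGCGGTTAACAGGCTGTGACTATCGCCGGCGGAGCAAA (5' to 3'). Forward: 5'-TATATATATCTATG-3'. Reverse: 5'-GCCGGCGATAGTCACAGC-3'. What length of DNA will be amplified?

Forward primer TATATATATCTATG is found on the top strand at positions 57–70.
Reverse complement of the reverse primer: GCTGTGACTATCGCCGGC. This occurs on the top strand at positions 117–134.
Product length = (reverse-primer end) − (forward-primer start) + 1 = 134 − 57 + 1 = 78 bp.

78 bp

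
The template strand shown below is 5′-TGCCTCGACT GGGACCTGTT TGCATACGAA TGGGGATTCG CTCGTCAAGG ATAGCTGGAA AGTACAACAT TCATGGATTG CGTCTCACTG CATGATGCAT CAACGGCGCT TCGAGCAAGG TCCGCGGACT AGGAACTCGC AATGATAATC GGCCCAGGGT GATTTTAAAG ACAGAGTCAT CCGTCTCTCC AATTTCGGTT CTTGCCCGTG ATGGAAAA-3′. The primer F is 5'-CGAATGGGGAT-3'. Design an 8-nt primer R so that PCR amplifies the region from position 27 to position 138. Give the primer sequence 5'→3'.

The product's 3' end on the top strand is position 138.
The reverse primer anneals to the top strand over positions 131–138, i.e. to AGGAACTC.
Its sequence written 5'→3' is the reverse complement: GAGTTCCT.

5'-GAGTTCCT-3'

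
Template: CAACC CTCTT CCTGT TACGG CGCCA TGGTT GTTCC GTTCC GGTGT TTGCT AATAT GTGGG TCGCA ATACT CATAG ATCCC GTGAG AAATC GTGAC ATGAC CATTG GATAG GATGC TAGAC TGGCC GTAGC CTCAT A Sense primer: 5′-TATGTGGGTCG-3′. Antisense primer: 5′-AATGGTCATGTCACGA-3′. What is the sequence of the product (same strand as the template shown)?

5'-TATGTGGGTCGCAATACTCATAGATCCCGTGAGAAATCGTGACATGACCATT-3'

The forward primer matches the template at positions 53–63.
The reverse primer's reverse complement is TCGTGACATGACCATT, which matches the template at positions 89–104.
The product is the template from position 53 through 104 (52 bp).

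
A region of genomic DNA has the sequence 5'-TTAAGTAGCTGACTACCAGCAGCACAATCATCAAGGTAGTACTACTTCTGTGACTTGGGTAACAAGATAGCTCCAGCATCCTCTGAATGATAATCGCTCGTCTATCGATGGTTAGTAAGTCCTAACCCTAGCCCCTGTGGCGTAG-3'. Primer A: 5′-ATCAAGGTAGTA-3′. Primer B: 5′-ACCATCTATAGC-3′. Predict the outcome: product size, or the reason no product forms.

Primer B (ACCATCTATAGC) does not match the top strand, and its reverse complement GCTATAGATGGT does not match either.
With no annealing site for primer B, no amplification occurs.

No product — primer B has no binding site in the template.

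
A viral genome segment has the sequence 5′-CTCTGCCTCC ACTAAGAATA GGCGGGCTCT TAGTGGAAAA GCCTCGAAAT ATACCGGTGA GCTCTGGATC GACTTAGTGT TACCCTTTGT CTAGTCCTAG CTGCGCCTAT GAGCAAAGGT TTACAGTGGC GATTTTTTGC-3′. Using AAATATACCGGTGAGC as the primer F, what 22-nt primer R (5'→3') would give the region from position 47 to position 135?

The product's 3' end on the top strand is position 135.
The reverse primer anneals to the top strand over positions 114–135, i.e. to CAAAGGTTTACAGTGGCGATTT.
Its sequence written 5'→3' is the reverse complement: AAATCGCCACTGTAAACCTTTG.

5'-AAATCGCCACTGTAAACCTTTG-3'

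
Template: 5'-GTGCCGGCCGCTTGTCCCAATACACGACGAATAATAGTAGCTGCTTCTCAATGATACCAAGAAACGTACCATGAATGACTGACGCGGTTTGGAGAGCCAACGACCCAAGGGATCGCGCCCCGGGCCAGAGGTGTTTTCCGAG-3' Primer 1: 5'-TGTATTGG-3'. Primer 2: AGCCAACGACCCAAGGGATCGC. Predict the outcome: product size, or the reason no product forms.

No product — the primers' 3' ends point away from each other.

Primer 1 (TGTATTGG) has reverse complement CCAATACA, which matches the top strand at positions 17–24; primer 1 anneals to the top strand there with its 3' end pointing upstream toward position 17.
Primer 2 (AGCCAACGACCCAAGGGATCGC) matches the top strand directly at positions 95–116; it anneals to the bottom strand with its 3' end pointing downstream toward position 116.
The 3' ends diverge (primer 1 extends toward position 1, primer 2 toward position 142), so the primers never converge on a shared product.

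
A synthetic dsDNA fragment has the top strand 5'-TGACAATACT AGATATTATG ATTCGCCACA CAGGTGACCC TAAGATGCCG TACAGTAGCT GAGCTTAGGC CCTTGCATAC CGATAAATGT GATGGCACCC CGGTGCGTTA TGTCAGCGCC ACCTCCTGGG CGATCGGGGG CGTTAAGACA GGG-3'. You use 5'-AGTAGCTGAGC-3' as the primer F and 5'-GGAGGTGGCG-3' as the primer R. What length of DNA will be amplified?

The forward primer matches the template at positions 54–64.
The reverse primer's reverse complement is CGCCACCTCC, which matches the template at positions 117–126.
Amplicon spans positions 54–126: 73 bp.

73 bp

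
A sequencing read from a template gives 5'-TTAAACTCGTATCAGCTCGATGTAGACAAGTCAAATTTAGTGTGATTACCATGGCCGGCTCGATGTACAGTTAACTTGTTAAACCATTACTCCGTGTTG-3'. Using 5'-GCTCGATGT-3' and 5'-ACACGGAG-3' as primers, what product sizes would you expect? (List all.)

The forward primer GCTCGATGT matches the top strand at positions 15–23, 58–66.
The reverse primer's reverse complement is CTCCGTGT, matching at positions 90–97.
Each forward site pairs with the reverse site to give a product ending at position 97: sizes 83, 40 bp.

83 bp, 40 bp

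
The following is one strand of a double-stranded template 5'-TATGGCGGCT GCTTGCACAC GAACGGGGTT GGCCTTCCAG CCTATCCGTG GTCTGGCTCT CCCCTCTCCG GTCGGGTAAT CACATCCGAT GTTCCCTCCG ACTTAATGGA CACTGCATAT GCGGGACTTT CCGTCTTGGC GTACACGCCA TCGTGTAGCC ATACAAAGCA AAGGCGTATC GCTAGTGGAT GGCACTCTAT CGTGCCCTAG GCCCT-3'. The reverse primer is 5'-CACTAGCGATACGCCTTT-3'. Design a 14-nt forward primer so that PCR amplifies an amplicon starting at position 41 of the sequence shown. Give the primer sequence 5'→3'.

The reverse primer's reverse complement AAAGGCGTATCGCTAGTG matches the template at positions 170–187; the product starts at position 41.
The forward primer is identical to the top strand over positions 41–54: CCTATCCGTGGTCT.

5'-CCTATCCGTGGTCT-3'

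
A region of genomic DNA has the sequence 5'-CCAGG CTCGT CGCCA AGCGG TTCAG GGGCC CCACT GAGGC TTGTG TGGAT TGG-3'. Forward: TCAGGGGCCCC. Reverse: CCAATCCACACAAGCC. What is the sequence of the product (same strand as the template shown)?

5'-TCAGGGGCCCCACTGAGGCTTGTGTGGATTGG-3'

The forward primer matches the template at positions 22–32.
The reverse primer's reverse complement is GGCTTGTGTGGATTGG, which matches the template at positions 38–53.
The product is the template from position 22 through 53 (32 bp).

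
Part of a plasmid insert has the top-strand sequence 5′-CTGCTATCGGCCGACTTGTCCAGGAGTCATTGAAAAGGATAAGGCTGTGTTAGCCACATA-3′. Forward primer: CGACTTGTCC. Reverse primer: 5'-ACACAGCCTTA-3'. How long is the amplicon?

Forward primer CGACTTGTCC is found on the top strand at positions 12–21.
The reverse primer's reverse complement is TAAGGCTGTGT, which matches the template at positions 40–50.
The product runs from position 12 to position 50, so its length is 50 − 12 + 1 = 39 bp.

39 bp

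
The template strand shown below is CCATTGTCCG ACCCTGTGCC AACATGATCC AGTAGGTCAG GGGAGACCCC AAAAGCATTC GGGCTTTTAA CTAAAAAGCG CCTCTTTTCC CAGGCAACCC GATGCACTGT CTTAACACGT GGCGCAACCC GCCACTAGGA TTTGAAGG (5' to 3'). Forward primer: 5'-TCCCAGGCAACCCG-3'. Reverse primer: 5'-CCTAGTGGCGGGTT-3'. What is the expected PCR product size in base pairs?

52 bp

The forward primer matches the template at positions 88–101.
The reverse primer's reverse complement is AACCCGCCACTAGG, which matches the template at positions 126–139.
Amplicon spans positions 88–139: 52 bp.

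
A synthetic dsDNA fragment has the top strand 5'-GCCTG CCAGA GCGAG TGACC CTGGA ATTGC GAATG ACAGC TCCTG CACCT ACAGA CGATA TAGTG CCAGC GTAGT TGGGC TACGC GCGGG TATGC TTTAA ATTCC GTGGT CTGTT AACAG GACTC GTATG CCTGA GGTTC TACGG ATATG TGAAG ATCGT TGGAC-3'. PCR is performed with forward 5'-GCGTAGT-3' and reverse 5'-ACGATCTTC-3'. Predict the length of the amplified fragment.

92 bp

Forward primer GCGTAGT is found on the top strand at positions 69–75.
Reverse complement of the reverse primer: GAAGATCGT. This occurs on the top strand at positions 152–160.
Amplicon spans positions 69–160: 92 bp.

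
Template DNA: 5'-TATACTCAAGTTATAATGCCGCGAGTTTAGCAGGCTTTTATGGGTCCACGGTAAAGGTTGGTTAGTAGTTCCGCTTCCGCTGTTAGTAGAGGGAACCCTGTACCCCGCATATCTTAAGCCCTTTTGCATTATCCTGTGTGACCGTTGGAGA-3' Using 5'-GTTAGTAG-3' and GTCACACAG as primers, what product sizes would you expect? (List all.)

The forward primer GTTAGTAG matches the top strand at positions 61–68, 82–89.
The reverse primer's reverse complement is CTGTGTGAC, matching at positions 134–142.
Each forward site pairs with the reverse site to give a product ending at position 142: sizes 82, 61 bp.

82 bp, 61 bp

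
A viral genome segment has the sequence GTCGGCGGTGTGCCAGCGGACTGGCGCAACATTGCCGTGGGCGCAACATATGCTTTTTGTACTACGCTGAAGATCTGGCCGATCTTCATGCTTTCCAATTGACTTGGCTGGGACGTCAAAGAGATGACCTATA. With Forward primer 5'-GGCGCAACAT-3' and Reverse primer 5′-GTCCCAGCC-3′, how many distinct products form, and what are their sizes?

The forward primer GGCGCAACAT matches the top strand at positions 23–32, 40–49.
The reverse primer's reverse complement is GGCTGGGAC, matching at positions 106–114.
Each forward site pairs with the reverse site to give a product ending at position 114: sizes 92, 75 bp.

Two products: 92 bp, 75 bp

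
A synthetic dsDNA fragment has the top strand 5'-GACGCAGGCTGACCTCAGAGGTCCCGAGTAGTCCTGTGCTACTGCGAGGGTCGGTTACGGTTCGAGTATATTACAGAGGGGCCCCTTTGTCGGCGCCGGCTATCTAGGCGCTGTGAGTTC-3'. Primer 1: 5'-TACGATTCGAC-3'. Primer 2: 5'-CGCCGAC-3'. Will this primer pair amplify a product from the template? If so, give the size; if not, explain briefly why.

Primer 1 (TACGATTCGAC) does not match the top strand, and its reverse complement GTCGAATCGTA does not match either.
With no annealing site for primer 1, no amplification occurs.

No product — primer 1 has no binding site in the template.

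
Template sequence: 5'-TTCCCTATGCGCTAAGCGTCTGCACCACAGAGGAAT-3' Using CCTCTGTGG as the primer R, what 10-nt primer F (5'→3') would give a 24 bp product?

The reverse primer's reverse complement CCACAGAGG matches the template at positions 25–33, so the product ends at position 33.
A 24 bp product then starts at position 33 − 24 + 1 = 10.
The forward primer is identical to the top strand there: CGCTAAGCGT.

5'-CGCTAAGCGT-3'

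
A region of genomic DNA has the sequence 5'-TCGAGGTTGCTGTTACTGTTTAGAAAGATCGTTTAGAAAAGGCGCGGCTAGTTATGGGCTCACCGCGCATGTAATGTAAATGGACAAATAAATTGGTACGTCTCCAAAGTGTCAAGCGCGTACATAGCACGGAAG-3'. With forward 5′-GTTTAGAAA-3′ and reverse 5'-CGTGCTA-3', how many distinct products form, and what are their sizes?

Two products: 114 bp, 101 bp

The forward primer GTTTAGAAA matches the top strand at positions 18–26, 31–39.
The reverse primer's reverse complement is TAGCACG, matching at positions 125–131.
Each forward site pairs with the reverse site to give a product ending at position 131: sizes 114, 101 bp.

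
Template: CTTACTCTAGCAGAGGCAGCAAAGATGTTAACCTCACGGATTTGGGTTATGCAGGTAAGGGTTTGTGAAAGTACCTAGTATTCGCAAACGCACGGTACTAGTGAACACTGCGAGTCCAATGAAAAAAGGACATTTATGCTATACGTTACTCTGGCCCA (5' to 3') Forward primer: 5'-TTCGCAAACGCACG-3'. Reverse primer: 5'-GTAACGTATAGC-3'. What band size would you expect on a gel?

69 bp

The forward primer matches the template at positions 81–94.
Reverse complement of the reverse primer: GCTATACGTTAC. This occurs on the top strand at positions 138–149.
Amplicon spans positions 81–149: 69 bp.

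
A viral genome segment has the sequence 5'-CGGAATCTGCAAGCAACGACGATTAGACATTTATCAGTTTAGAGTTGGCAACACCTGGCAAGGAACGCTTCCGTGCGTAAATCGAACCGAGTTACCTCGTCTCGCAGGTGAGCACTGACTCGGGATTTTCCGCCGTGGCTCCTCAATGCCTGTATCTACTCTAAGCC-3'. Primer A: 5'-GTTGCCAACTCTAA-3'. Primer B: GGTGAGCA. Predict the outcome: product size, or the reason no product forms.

No product — the primers' 3' ends point away from each other.

Primer A (GTTGCCAACTCTAA) has reverse complement TTAGAGTTGGCAAC, which matches the top strand at positions 39–52; primer A anneals to the top strand there with its 3' end pointing upstream toward position 39.
Primer B (GGTGAGCA) matches the top strand directly at positions 107–114; it anneals to the bottom strand with its 3' end pointing downstream toward position 114.
The 3' ends diverge (primer A extends toward position 1, primer B toward position 167), so the primers never converge on a shared product.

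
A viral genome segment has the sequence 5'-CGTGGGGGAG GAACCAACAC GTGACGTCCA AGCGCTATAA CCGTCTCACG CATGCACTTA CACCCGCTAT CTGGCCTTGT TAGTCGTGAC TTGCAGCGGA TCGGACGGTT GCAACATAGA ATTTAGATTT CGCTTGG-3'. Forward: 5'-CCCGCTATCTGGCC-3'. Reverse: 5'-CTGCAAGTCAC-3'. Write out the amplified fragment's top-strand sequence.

Forward primer CCCGCTATCTGGCC is found on the top strand at positions 63–76.
Reverse complement of the reverse primer: GTGACTTGCAG. This occurs on the top strand at positions 86–96.
The product is the template from position 63 through 96 (34 bp).

5'-CCCGCTATCTGGCCTTGTTAGTCGTGACTTGCAG-3'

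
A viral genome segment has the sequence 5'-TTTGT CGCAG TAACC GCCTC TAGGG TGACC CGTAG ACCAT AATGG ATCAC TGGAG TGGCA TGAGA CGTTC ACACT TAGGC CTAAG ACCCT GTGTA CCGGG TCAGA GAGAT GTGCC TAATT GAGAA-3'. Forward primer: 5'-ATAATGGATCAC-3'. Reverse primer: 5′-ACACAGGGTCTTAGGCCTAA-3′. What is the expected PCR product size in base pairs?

56 bp

Forward primer ATAATGGATCAC is found on the top strand at positions 39–50.
Reverse complement of the reverse primer: TTAGGCCTAAGACCCTGTGT. This occurs on the top strand at positions 75–94.
Product length = (reverse-primer end) − (forward-primer start) + 1 = 94 − 39 + 1 = 56 bp.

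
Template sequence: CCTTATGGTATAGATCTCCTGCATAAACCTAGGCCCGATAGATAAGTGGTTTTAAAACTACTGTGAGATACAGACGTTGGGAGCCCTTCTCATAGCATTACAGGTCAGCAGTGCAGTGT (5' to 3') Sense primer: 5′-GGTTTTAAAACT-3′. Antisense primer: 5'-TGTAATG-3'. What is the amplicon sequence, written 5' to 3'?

Forward primer GGTTTTAAAACT is found on the top strand at positions 48–59.
Reverse complement of the reverse primer: CATTACA. This occurs on the top strand at positions 96–102.
The product is the template from position 48 through 102 (55 bp).

5'-GGTTTTAAAACTACTGTGAGATACAGACGTTGGGAGCCCTTCTCATAGCATTACA-3'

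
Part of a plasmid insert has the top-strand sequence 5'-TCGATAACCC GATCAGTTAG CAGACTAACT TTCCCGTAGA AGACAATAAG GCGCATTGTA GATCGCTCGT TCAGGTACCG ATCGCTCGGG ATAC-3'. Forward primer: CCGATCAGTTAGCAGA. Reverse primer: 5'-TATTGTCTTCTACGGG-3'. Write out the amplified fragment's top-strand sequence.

The forward primer matches the template at positions 9–24.
The reverse primer's reverse complement is CCCGTAGAAGACAATA, which matches the template at positions 33–48.
The product is the template from position 9 through 48 (40 bp).

5'-CCGATCAGTTAGCAGACTAACTTTCCCGTAGAAGACAATA-3'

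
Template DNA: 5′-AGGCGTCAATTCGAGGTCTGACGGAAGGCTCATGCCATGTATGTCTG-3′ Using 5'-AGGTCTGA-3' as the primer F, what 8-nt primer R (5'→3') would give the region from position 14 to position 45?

The product's 3' end on the top strand is position 45.
The reverse primer anneals to the top strand over positions 38–45, i.e. to TGTATGTC.
Its sequence written 5'→3' is the reverse complement: GACATACA.

5'-GACATACA-3'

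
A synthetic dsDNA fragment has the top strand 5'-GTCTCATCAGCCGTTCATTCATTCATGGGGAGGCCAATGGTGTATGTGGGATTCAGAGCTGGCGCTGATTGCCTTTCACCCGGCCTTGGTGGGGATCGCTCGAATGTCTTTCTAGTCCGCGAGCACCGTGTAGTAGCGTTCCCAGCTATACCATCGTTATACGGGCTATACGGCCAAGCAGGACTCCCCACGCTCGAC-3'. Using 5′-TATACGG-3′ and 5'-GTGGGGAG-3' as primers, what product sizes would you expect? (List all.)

34 bp, 25 bp

The forward primer TATACGG matches the top strand at positions 158–164, 167–173.
The reverse primer's reverse complement is CTCCCCAC, matching at positions 184–191.
Each forward site pairs with the reverse site to give a product ending at position 191: sizes 34, 25 bp.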